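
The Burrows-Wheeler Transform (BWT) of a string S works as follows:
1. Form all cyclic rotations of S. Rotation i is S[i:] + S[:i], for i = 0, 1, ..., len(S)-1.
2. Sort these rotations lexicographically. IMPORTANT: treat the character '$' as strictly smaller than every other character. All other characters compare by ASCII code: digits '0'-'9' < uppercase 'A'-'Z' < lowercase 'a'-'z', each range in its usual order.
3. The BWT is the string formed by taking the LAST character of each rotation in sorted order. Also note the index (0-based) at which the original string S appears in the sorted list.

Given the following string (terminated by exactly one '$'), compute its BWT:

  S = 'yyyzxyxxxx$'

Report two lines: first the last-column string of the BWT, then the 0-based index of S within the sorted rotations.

Answer: xxxxyzx$yyy
7

Derivation:
All 11 rotations (rotation i = S[i:]+S[:i]):
  rot[0] = yyyzxyxxxx$
  rot[1] = yyzxyxxxx$y
  rot[2] = yzxyxxxx$yy
  rot[3] = zxyxxxx$yyy
  rot[4] = xyxxxx$yyyz
  rot[5] = yxxxx$yyyzx
  rot[6] = xxxx$yyyzxy
  rot[7] = xxx$yyyzxyx
  rot[8] = xx$yyyzxyxx
  rot[9] = x$yyyzxyxxx
  rot[10] = $yyyzxyxxxx
Sorted (with $ < everything):
  sorted[0] = $yyyzxyxxxx  (last char: 'x')
  sorted[1] = x$yyyzxyxxx  (last char: 'x')
  sorted[2] = xx$yyyzxyxx  (last char: 'x')
  sorted[3] = xxx$yyyzxyx  (last char: 'x')
  sorted[4] = xxxx$yyyzxy  (last char: 'y')
  sorted[5] = xyxxxx$yyyz  (last char: 'z')
  sorted[6] = yxxxx$yyyzx  (last char: 'x')
  sorted[7] = yyyzxyxxxx$  (last char: '$')
  sorted[8] = yyzxyxxxx$y  (last char: 'y')
  sorted[9] = yzxyxxxx$yy  (last char: 'y')
  sorted[10] = zxyxxxx$yyy  (last char: 'y')
Last column: xxxxyzx$yyy
Original string S is at sorted index 7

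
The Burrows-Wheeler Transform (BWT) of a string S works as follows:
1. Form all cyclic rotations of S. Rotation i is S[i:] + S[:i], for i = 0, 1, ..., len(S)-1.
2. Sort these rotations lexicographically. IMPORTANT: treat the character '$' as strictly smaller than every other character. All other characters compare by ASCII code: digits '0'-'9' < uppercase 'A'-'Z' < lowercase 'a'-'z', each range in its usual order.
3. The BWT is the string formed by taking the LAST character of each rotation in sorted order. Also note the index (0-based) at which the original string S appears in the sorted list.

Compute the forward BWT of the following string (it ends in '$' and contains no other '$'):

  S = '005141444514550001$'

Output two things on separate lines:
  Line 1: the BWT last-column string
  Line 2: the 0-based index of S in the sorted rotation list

Answer: 150$000545114415044
3

Derivation:
All 19 rotations (rotation i = S[i:]+S[:i]):
  rot[0] = 005141444514550001$
  rot[1] = 05141444514550001$0
  rot[2] = 5141444514550001$00
  rot[3] = 141444514550001$005
  rot[4] = 41444514550001$0051
  rot[5] = 1444514550001$00514
  rot[6] = 444514550001$005141
  rot[7] = 44514550001$0051414
  rot[8] = 4514550001$00514144
  rot[9] = 514550001$005141444
  rot[10] = 14550001$0051414445
  rot[11] = 4550001$00514144451
  rot[12] = 550001$005141444514
  rot[13] = 50001$0051414445145
  rot[14] = 0001$00514144451455
  rot[15] = 001$005141444514550
  rot[16] = 01$0051414445145500
  rot[17] = 1$00514144451455000
  rot[18] = $005141444514550001
Sorted (with $ < everything):
  sorted[0] = $005141444514550001  (last char: '1')
  sorted[1] = 0001$00514144451455  (last char: '5')
  sorted[2] = 001$005141444514550  (last char: '0')
  sorted[3] = 005141444514550001$  (last char: '$')
  sorted[4] = 01$0051414445145500  (last char: '0')
  sorted[5] = 05141444514550001$0  (last char: '0')
  sorted[6] = 1$00514144451455000  (last char: '0')
  sorted[7] = 141444514550001$005  (last char: '5')
  sorted[8] = 1444514550001$00514  (last char: '4')
  sorted[9] = 14550001$0051414445  (last char: '5')
  sorted[10] = 41444514550001$0051  (last char: '1')
  sorted[11] = 444514550001$005141  (last char: '1')
  sorted[12] = 44514550001$0051414  (last char: '4')
  sorted[13] = 4514550001$00514144  (last char: '4')
  sorted[14] = 4550001$00514144451  (last char: '1')
  sorted[15] = 50001$0051414445145  (last char: '5')
  sorted[16] = 5141444514550001$00  (last char: '0')
  sorted[17] = 514550001$005141444  (last char: '4')
  sorted[18] = 550001$005141444514  (last char: '4')
Last column: 150$000545114415044
Original string S is at sorted index 3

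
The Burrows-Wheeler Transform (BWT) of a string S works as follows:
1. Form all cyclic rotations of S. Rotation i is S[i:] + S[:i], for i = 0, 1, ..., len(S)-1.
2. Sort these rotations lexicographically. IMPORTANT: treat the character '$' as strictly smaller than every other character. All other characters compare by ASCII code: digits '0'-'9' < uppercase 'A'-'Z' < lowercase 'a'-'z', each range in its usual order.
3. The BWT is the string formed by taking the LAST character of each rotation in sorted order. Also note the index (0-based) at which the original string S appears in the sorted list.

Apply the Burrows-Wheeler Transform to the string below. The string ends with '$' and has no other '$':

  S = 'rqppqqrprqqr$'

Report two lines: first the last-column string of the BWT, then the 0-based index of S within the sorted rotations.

All 13 rotations (rotation i = S[i:]+S[:i]):
  rot[0] = rqppqqrprqqr$
  rot[1] = qppqqrprqqr$r
  rot[2] = ppqqrprqqr$rq
  rot[3] = pqqrprqqr$rqp
  rot[4] = qqrprqqr$rqpp
  rot[5] = qrprqqr$rqppq
  rot[6] = rprqqr$rqppqq
  rot[7] = prqqr$rqppqqr
  rot[8] = rqqr$rqppqqrp
  rot[9] = qqr$rqppqqrpr
  rot[10] = qr$rqppqqrprq
  rot[11] = r$rqppqqrprqq
  rot[12] = $rqppqqrprqqr
Sorted (with $ < everything):
  sorted[0] = $rqppqqrprqqr  (last char: 'r')
  sorted[1] = ppqqrprqqr$rq  (last char: 'q')
  sorted[2] = pqqrprqqr$rqp  (last char: 'p')
  sorted[3] = prqqr$rqppqqr  (last char: 'r')
  sorted[4] = qppqqrprqqr$r  (last char: 'r')
  sorted[5] = qqr$rqppqqrpr  (last char: 'r')
  sorted[6] = qqrprqqr$rqpp  (last char: 'p')
  sorted[7] = qr$rqppqqrprq  (last char: 'q')
  sorted[8] = qrprqqr$rqppq  (last char: 'q')
  sorted[9] = r$rqppqqrprqq  (last char: 'q')
  sorted[10] = rprqqr$rqppqq  (last char: 'q')
  sorted[11] = rqppqqrprqqr$  (last char: '$')
  sorted[12] = rqqr$rqppqqrp  (last char: 'p')
Last column: rqprrrpqqqq$p
Original string S is at sorted index 11

Answer: rqprrrpqqqq$p
11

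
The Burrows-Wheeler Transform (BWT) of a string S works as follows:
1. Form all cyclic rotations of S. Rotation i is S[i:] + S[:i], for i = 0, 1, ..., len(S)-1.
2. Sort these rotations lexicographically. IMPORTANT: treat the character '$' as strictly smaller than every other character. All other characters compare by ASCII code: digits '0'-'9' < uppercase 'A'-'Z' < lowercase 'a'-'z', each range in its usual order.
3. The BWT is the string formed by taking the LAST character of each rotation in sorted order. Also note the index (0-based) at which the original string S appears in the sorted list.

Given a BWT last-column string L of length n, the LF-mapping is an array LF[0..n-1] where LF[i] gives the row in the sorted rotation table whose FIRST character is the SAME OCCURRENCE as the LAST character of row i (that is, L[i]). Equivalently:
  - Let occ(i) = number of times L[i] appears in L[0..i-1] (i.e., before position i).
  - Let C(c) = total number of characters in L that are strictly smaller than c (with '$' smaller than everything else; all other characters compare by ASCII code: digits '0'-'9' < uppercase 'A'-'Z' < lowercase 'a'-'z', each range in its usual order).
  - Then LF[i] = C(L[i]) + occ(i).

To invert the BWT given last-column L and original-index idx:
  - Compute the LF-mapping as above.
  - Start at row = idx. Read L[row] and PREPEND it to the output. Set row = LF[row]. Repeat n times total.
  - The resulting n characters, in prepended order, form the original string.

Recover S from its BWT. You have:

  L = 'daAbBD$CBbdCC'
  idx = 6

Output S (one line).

LF mapping: 11 8 1 9 2 7 0 4 3 10 12 5 6
Walk LF starting at row 6, prepending L[row]:
  step 1: row=6, L[6]='$', prepend. Next row=LF[6]=0
  step 2: row=0, L[0]='d', prepend. Next row=LF[0]=11
  step 3: row=11, L[11]='C', prepend. Next row=LF[11]=5
  step 4: row=5, L[5]='D', prepend. Next row=LF[5]=7
  step 5: row=7, L[7]='C', prepend. Next row=LF[7]=4
  step 6: row=4, L[4]='B', prepend. Next row=LF[4]=2
  step 7: row=2, L[2]='A', prepend. Next row=LF[2]=1
  step 8: row=1, L[1]='a', prepend. Next row=LF[1]=8
  step 9: row=8, L[8]='B', prepend. Next row=LF[8]=3
  step 10: row=3, L[3]='b', prepend. Next row=LF[3]=9
  step 11: row=9, L[9]='b', prepend. Next row=LF[9]=10
  step 12: row=10, L[10]='d', prepend. Next row=LF[10]=12
  step 13: row=12, L[12]='C', prepend. Next row=LF[12]=6
Reversed output: CdbbBaABCDCd$

Answer: CdbbBaABCDCd$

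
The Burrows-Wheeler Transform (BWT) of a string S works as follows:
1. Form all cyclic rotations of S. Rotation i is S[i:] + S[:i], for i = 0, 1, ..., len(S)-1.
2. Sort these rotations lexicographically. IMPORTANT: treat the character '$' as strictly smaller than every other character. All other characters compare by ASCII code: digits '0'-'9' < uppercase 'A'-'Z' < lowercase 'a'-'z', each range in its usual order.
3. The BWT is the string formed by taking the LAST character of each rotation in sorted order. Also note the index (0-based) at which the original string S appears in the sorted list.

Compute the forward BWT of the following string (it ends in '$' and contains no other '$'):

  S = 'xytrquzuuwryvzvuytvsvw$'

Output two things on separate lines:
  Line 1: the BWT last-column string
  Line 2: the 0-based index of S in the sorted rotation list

All 23 rotations (rotation i = S[i:]+S[:i]):
  rot[0] = xytrquzuuwryvzvuytvsvw$
  rot[1] = ytrquzuuwryvzvuytvsvw$x
  rot[2] = trquzuuwryvzvuytvsvw$xy
  rot[3] = rquzuuwryvzvuytvsvw$xyt
  rot[4] = quzuuwryvzvuytvsvw$xytr
  rot[5] = uzuuwryvzvuytvsvw$xytrq
  rot[6] = zuuwryvzvuytvsvw$xytrqu
  rot[7] = uuwryvzvuytvsvw$xytrquz
  rot[8] = uwryvzvuytvsvw$xytrquzu
  rot[9] = wryvzvuytvsvw$xytrquzuu
  rot[10] = ryvzvuytvsvw$xytrquzuuw
  rot[11] = yvzvuytvsvw$xytrquzuuwr
  rot[12] = vzvuytvsvw$xytrquzuuwry
  rot[13] = zvuytvsvw$xytrquzuuwryv
  rot[14] = vuytvsvw$xytrquzuuwryvz
  rot[15] = uytvsvw$xytrquzuuwryvzv
  rot[16] = ytvsvw$xytrquzuuwryvzvu
  rot[17] = tvsvw$xytrquzuuwryvzvuy
  rot[18] = vsvw$xytrquzuuwryvzvuyt
  rot[19] = svw$xytrquzuuwryvzvuytv
  rot[20] = vw$xytrquzuuwryvzvuytvs
  rot[21] = w$xytrquzuuwryvzvuytvsv
  rot[22] = $xytrquzuuwryvzvuytvsvw
Sorted (with $ < everything):
  sorted[0] = $xytrquzuuwryvzvuytvsvw  (last char: 'w')
  sorted[1] = quzuuwryvzvuytvsvw$xytr  (last char: 'r')
  sorted[2] = rquzuuwryvzvuytvsvw$xyt  (last char: 't')
  sorted[3] = ryvzvuytvsvw$xytrquzuuw  (last char: 'w')
  sorted[4] = svw$xytrquzuuwryvzvuytv  (last char: 'v')
  sorted[5] = trquzuuwryvzvuytvsvw$xy  (last char: 'y')
  sorted[6] = tvsvw$xytrquzuuwryvzvuy  (last char: 'y')
  sorted[7] = uuwryvzvuytvsvw$xytrquz  (last char: 'z')
  sorted[8] = uwryvzvuytvsvw$xytrquzu  (last char: 'u')
  sorted[9] = uytvsvw$xytrquzuuwryvzv  (last char: 'v')
  sorted[10] = uzuuwryvzvuytvsvw$xytrq  (last char: 'q')
  sorted[11] = vsvw$xytrquzuuwryvzvuyt  (last char: 't')
  sorted[12] = vuytvsvw$xytrquzuuwryvz  (last char: 'z')
  sorted[13] = vw$xytrquzuuwryvzvuytvs  (last char: 's')
  sorted[14] = vzvuytvsvw$xytrquzuuwry  (last char: 'y')
  sorted[15] = w$xytrquzuuwryvzvuytvsv  (last char: 'v')
  sorted[16] = wryvzvuytvsvw$xytrquzuu  (last char: 'u')
  sorted[17] = xytrquzuuwryvzvuytvsvw$  (last char: '$')
  sorted[18] = ytrquzuuwryvzvuytvsvw$x  (last char: 'x')
  sorted[19] = ytvsvw$xytrquzuuwryvzvu  (last char: 'u')
  sorted[20] = yvzvuytvsvw$xytrquzuuwr  (last char: 'r')
  sorted[21] = zuuwryvzvuytvsvw$xytrqu  (last char: 'u')
  sorted[22] = zvuytvsvw$xytrquzuuwryv  (last char: 'v')
Last column: wrtwvyyzuvqtzsyvu$xuruv
Original string S is at sorted index 17

Answer: wrtwvyyzuvqtzsyvu$xuruv
17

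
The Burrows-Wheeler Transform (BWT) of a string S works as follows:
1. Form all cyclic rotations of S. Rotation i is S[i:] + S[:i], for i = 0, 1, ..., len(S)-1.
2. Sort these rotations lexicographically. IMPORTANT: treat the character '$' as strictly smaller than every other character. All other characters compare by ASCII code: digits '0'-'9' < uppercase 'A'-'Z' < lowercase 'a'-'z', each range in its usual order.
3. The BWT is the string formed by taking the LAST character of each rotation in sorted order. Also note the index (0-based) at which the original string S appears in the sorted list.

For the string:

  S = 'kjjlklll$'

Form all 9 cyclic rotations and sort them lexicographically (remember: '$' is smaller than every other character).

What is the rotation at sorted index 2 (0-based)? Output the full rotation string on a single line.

Answer: jlklll$kj

Derivation:
All 9 rotations (rotation i = S[i:]+S[:i]):
  rot[0] = kjjlklll$
  rot[1] = jjlklll$k
  rot[2] = jlklll$kj
  rot[3] = lklll$kjj
  rot[4] = klll$kjjl
  rot[5] = lll$kjjlk
  rot[6] = ll$kjjlkl
  rot[7] = l$kjjlkll
  rot[8] = $kjjlklll
Sorted (with $ < everything):
  sorted[0] = $kjjlklll
  sorted[1] = jjlklll$k
  sorted[2] = jlklll$kj
  sorted[3] = kjjlklll$
  sorted[4] = klll$kjjl
  sorted[5] = l$kjjlkll
  sorted[6] = lklll$kjj
  sorted[7] = ll$kjjlkl
  sorted[8] = lll$kjjlk
sorted[2] = jlklll$kj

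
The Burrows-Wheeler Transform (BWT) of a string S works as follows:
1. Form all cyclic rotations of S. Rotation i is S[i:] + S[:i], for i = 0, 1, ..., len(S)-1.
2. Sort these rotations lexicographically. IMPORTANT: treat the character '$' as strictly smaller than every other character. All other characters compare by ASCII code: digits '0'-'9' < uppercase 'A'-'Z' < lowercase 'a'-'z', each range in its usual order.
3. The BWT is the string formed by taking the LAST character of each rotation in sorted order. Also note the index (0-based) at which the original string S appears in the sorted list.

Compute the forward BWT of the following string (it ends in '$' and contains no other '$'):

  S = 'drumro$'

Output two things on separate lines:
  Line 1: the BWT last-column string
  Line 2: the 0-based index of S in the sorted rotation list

All 7 rotations (rotation i = S[i:]+S[:i]):
  rot[0] = drumro$
  rot[1] = rumro$d
  rot[2] = umro$dr
  rot[3] = mro$dru
  rot[4] = ro$drum
  rot[5] = o$drumr
  rot[6] = $drumro
Sorted (with $ < everything):
  sorted[0] = $drumro  (last char: 'o')
  sorted[1] = drumro$  (last char: '$')
  sorted[2] = mro$dru  (last char: 'u')
  sorted[3] = o$drumr  (last char: 'r')
  sorted[4] = ro$drum  (last char: 'm')
  sorted[5] = rumro$d  (last char: 'd')
  sorted[6] = umro$dr  (last char: 'r')
Last column: o$urmdr
Original string S is at sorted index 1

Answer: o$urmdr
1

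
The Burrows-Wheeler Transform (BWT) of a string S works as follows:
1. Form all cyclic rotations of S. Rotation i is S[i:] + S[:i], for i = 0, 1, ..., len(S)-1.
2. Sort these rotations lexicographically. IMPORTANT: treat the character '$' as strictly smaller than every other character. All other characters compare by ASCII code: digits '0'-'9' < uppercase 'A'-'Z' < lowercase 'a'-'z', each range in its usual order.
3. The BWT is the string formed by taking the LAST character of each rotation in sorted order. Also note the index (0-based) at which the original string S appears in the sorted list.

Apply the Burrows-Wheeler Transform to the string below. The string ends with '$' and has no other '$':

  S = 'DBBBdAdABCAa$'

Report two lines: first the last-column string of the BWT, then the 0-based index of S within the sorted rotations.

All 13 rotations (rotation i = S[i:]+S[:i]):
  rot[0] = DBBBdAdABCAa$
  rot[1] = BBBdAdABCAa$D
  rot[2] = BBdAdABCAa$DB
  rot[3] = BdAdABCAa$DBB
  rot[4] = dAdABCAa$DBBB
  rot[5] = AdABCAa$DBBBd
  rot[6] = dABCAa$DBBBdA
  rot[7] = ABCAa$DBBBdAd
  rot[8] = BCAa$DBBBdAdA
  rot[9] = CAa$DBBBdAdAB
  rot[10] = Aa$DBBBdAdABC
  rot[11] = a$DBBBdAdABCA
  rot[12] = $DBBBdAdABCAa
Sorted (with $ < everything):
  sorted[0] = $DBBBdAdABCAa  (last char: 'a')
  sorted[1] = ABCAa$DBBBdAd  (last char: 'd')
  sorted[2] = Aa$DBBBdAdABC  (last char: 'C')
  sorted[3] = AdABCAa$DBBBd  (last char: 'd')
  sorted[4] = BBBdAdABCAa$D  (last char: 'D')
  sorted[5] = BBdAdABCAa$DB  (last char: 'B')
  sorted[6] = BCAa$DBBBdAdA  (last char: 'A')
  sorted[7] = BdAdABCAa$DBB  (last char: 'B')
  sorted[8] = CAa$DBBBdAdAB  (last char: 'B')
  sorted[9] = DBBBdAdABCAa$  (last char: '$')
  sorted[10] = a$DBBBdAdABCA  (last char: 'A')
  sorted[11] = dABCAa$DBBBdA  (last char: 'A')
  sorted[12] = dAdABCAa$DBBB  (last char: 'B')
Last column: adCdDBABB$AAB
Original string S is at sorted index 9

Answer: adCdDBABB$AAB
9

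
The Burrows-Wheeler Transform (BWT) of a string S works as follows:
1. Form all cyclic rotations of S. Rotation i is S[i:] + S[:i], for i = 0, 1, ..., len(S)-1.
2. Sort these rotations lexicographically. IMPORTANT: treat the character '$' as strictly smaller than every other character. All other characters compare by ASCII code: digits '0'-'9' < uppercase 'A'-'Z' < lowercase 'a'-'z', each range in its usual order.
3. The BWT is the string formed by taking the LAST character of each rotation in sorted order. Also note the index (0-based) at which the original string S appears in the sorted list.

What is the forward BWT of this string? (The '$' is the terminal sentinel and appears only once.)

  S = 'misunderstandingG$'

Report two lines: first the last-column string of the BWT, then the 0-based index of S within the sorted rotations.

All 18 rotations (rotation i = S[i:]+S[:i]):
  rot[0] = misunderstandingG$
  rot[1] = isunderstandingG$m
  rot[2] = sunderstandingG$mi
  rot[3] = understandingG$mis
  rot[4] = nderstandingG$misu
  rot[5] = derstandingG$misun
  rot[6] = erstandingG$misund
  rot[7] = rstandingG$misunde
  rot[8] = standingG$misunder
  rot[9] = tandingG$misunders
  rot[10] = andingG$misunderst
  rot[11] = ndingG$misundersta
  rot[12] = dingG$misunderstan
  rot[13] = ingG$misunderstand
  rot[14] = ngG$misunderstandi
  rot[15] = gG$misunderstandin
  rot[16] = G$misunderstanding
  rot[17] = $misunderstandingG
Sorted (with $ < everything):
  sorted[0] = $misunderstandingG  (last char: 'G')
  sorted[1] = G$misunderstanding  (last char: 'g')
  sorted[2] = andingG$misunderst  (last char: 't')
  sorted[3] = derstandingG$misun  (last char: 'n')
  sorted[4] = dingG$misunderstan  (last char: 'n')
  sorted[5] = erstandingG$misund  (last char: 'd')
  sorted[6] = gG$misunderstandin  (last char: 'n')
  sorted[7] = ingG$misunderstand  (last char: 'd')
  sorted[8] = isunderstandingG$m  (last char: 'm')
  sorted[9] = misunderstandingG$  (last char: '$')
  sorted[10] = nderstandingG$misu  (last char: 'u')
  sorted[11] = ndingG$misundersta  (last char: 'a')
  sorted[12] = ngG$misunderstandi  (last char: 'i')
  sorted[13] = rstandingG$misunde  (last char: 'e')
  sorted[14] = standingG$misunder  (last char: 'r')
  sorted[15] = sunderstandingG$mi  (last char: 'i')
  sorted[16] = tandingG$misunders  (last char: 's')
  sorted[17] = understandingG$mis  (last char: 's')
Last column: Ggtnndndm$uaieriss
Original string S is at sorted index 9

Answer: Ggtnndndm$uaieriss
9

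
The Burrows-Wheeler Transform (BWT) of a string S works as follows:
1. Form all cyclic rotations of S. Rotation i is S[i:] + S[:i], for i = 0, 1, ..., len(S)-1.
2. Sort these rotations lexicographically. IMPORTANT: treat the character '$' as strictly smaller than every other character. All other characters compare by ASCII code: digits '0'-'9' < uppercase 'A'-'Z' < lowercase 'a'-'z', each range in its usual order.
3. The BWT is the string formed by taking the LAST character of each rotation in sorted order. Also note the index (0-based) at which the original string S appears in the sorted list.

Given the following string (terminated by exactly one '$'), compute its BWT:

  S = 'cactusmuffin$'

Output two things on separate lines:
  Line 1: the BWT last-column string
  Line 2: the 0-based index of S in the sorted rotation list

Answer: nc$auffsiucmt
2

Derivation:
All 13 rotations (rotation i = S[i:]+S[:i]):
  rot[0] = cactusmuffin$
  rot[1] = actusmuffin$c
  rot[2] = ctusmuffin$ca
  rot[3] = tusmuffin$cac
  rot[4] = usmuffin$cact
  rot[5] = smuffin$cactu
  rot[6] = muffin$cactus
  rot[7] = uffin$cactusm
  rot[8] = ffin$cactusmu
  rot[9] = fin$cactusmuf
  rot[10] = in$cactusmuff
  rot[11] = n$cactusmuffi
  rot[12] = $cactusmuffin
Sorted (with $ < everything):
  sorted[0] = $cactusmuffin  (last char: 'n')
  sorted[1] = actusmuffin$c  (last char: 'c')
  sorted[2] = cactusmuffin$  (last char: '$')
  sorted[3] = ctusmuffin$ca  (last char: 'a')
  sorted[4] = ffin$cactusmu  (last char: 'u')
  sorted[5] = fin$cactusmuf  (last char: 'f')
  sorted[6] = in$cactusmuff  (last char: 'f')
  sorted[7] = muffin$cactus  (last char: 's')
  sorted[8] = n$cactusmuffi  (last char: 'i')
  sorted[9] = smuffin$cactu  (last char: 'u')
  sorted[10] = tusmuffin$cac  (last char: 'c')
  sorted[11] = uffin$cactusm  (last char: 'm')
  sorted[12] = usmuffin$cact  (last char: 't')
Last column: nc$auffsiucmt
Original string S is at sorted index 2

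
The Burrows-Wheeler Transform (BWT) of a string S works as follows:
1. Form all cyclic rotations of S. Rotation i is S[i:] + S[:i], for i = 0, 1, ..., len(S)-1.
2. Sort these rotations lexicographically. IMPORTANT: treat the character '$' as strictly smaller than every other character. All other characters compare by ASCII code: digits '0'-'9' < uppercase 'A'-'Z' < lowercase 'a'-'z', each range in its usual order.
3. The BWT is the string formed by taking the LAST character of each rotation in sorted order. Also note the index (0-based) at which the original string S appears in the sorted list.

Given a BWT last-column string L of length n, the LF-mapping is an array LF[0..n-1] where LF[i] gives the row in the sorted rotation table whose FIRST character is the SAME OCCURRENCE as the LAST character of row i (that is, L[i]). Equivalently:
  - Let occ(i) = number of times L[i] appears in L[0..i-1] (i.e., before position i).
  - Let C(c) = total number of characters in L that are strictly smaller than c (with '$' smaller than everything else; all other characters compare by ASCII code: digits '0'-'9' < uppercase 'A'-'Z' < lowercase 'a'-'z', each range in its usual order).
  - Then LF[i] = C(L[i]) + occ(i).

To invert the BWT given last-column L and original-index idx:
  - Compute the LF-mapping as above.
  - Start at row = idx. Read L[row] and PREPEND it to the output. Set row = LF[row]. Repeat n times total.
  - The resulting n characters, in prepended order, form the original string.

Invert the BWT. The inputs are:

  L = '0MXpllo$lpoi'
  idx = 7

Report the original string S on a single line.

Answer: lollipopXM0$

Derivation:
LF mapping: 1 2 3 10 5 6 8 0 7 11 9 4
Walk LF starting at row 7, prepending L[row]:
  step 1: row=7, L[7]='$', prepend. Next row=LF[7]=0
  step 2: row=0, L[0]='0', prepend. Next row=LF[0]=1
  step 3: row=1, L[1]='M', prepend. Next row=LF[1]=2
  step 4: row=2, L[2]='X', prepend. Next row=LF[2]=3
  step 5: row=3, L[3]='p', prepend. Next row=LF[3]=10
  step 6: row=10, L[10]='o', prepend. Next row=LF[10]=9
  step 7: row=9, L[9]='p', prepend. Next row=LF[9]=11
  step 8: row=11, L[11]='i', prepend. Next row=LF[11]=4
  step 9: row=4, L[4]='l', prepend. Next row=LF[4]=5
  step 10: row=5, L[5]='l', prepend. Next row=LF[5]=6
  step 11: row=6, L[6]='o', prepend. Next row=LF[6]=8
  step 12: row=8, L[8]='l', prepend. Next row=LF[8]=7
Reversed output: lollipopXM0$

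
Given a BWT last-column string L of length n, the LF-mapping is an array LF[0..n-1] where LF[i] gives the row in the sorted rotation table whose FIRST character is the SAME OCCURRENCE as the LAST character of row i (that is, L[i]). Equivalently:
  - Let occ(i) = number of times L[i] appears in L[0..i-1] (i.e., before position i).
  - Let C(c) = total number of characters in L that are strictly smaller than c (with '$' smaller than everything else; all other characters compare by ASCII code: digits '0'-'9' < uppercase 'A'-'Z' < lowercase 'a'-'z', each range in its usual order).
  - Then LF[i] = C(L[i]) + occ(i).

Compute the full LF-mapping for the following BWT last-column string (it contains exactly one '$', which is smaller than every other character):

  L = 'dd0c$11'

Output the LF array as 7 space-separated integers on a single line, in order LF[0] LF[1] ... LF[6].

Char counts: '$':1, '0':1, '1':2, 'c':1, 'd':2
C (first-col start): C('$')=0, C('0')=1, C('1')=2, C('c')=4, C('d')=5
L[0]='d': occ=0, LF[0]=C('d')+0=5+0=5
L[1]='d': occ=1, LF[1]=C('d')+1=5+1=6
L[2]='0': occ=0, LF[2]=C('0')+0=1+0=1
L[3]='c': occ=0, LF[3]=C('c')+0=4+0=4
L[4]='$': occ=0, LF[4]=C('$')+0=0+0=0
L[5]='1': occ=0, LF[5]=C('1')+0=2+0=2
L[6]='1': occ=1, LF[6]=C('1')+1=2+1=3

Answer: 5 6 1 4 0 2 3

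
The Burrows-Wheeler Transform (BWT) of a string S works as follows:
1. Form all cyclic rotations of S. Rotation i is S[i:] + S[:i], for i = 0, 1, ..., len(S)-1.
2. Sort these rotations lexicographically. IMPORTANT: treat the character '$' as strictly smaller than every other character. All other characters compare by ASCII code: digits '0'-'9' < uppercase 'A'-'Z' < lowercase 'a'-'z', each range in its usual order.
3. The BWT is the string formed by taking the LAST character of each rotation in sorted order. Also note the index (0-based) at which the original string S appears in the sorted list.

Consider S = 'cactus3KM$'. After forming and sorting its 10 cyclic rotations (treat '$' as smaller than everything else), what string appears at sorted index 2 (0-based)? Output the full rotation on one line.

Answer: KM$cactus3

Derivation:
All 10 rotations (rotation i = S[i:]+S[:i]):
  rot[0] = cactus3KM$
  rot[1] = actus3KM$c
  rot[2] = ctus3KM$ca
  rot[3] = tus3KM$cac
  rot[4] = us3KM$cact
  rot[5] = s3KM$cactu
  rot[6] = 3KM$cactus
  rot[7] = KM$cactus3
  rot[8] = M$cactus3K
  rot[9] = $cactus3KM
Sorted (with $ < everything):
  sorted[0] = $cactus3KM
  sorted[1] = 3KM$cactus
  sorted[2] = KM$cactus3
  sorted[3] = M$cactus3K
  sorted[4] = actus3KM$c
  sorted[5] = cactus3KM$
  sorted[6] = ctus3KM$ca
  sorted[7] = s3KM$cactu
  sorted[8] = tus3KM$cac
  sorted[9] = us3KM$cact
sorted[2] = KM$cactus3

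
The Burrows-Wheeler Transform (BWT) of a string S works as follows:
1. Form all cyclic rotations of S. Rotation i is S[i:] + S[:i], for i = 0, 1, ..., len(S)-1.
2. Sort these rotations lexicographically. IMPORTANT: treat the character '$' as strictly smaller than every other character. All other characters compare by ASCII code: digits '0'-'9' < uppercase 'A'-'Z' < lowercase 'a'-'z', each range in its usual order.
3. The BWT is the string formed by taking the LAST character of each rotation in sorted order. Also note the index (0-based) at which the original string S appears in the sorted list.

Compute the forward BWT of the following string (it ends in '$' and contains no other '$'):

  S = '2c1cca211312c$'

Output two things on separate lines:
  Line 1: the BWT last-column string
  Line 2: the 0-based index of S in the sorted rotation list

Answer: c231ca1$1c22c1
7

Derivation:
All 14 rotations (rotation i = S[i:]+S[:i]):
  rot[0] = 2c1cca211312c$
  rot[1] = c1cca211312c$2
  rot[2] = 1cca211312c$2c
  rot[3] = cca211312c$2c1
  rot[4] = ca211312c$2c1c
  rot[5] = a211312c$2c1cc
  rot[6] = 211312c$2c1cca
  rot[7] = 11312c$2c1cca2
  rot[8] = 1312c$2c1cca21
  rot[9] = 312c$2c1cca211
  rot[10] = 12c$2c1cca2113
  rot[11] = 2c$2c1cca21131
  rot[12] = c$2c1cca211312
  rot[13] = $2c1cca211312c
Sorted (with $ < everything):
  sorted[0] = $2c1cca211312c  (last char: 'c')
  sorted[1] = 11312c$2c1cca2  (last char: '2')
  sorted[2] = 12c$2c1cca2113  (last char: '3')
  sorted[3] = 1312c$2c1cca21  (last char: '1')
  sorted[4] = 1cca211312c$2c  (last char: 'c')
  sorted[5] = 211312c$2c1cca  (last char: 'a')
  sorted[6] = 2c$2c1cca21131  (last char: '1')
  sorted[7] = 2c1cca211312c$  (last char: '$')
  sorted[8] = 312c$2c1cca211  (last char: '1')
  sorted[9] = a211312c$2c1cc  (last char: 'c')
  sorted[10] = c$2c1cca211312  (last char: '2')
  sorted[11] = c1cca211312c$2  (last char: '2')
  sorted[12] = ca211312c$2c1c  (last char: 'c')
  sorted[13] = cca211312c$2c1  (last char: '1')
Last column: c231ca1$1c22c1
Original string S is at sorted index 7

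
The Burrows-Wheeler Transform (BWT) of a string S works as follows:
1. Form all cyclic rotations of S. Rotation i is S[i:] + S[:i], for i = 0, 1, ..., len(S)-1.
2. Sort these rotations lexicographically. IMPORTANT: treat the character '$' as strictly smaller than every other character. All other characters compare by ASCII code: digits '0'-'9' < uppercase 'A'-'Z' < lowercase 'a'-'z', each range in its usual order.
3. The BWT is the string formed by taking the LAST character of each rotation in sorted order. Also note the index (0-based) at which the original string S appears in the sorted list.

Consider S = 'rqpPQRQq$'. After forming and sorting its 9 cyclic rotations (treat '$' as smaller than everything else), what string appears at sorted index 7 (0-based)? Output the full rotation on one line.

All 9 rotations (rotation i = S[i:]+S[:i]):
  rot[0] = rqpPQRQq$
  rot[1] = qpPQRQq$r
  rot[2] = pPQRQq$rq
  rot[3] = PQRQq$rqp
  rot[4] = QRQq$rqpP
  rot[5] = RQq$rqpPQ
  rot[6] = Qq$rqpPQR
  rot[7] = q$rqpPQRQ
  rot[8] = $rqpPQRQq
Sorted (with $ < everything):
  sorted[0] = $rqpPQRQq
  sorted[1] = PQRQq$rqp
  sorted[2] = QRQq$rqpP
  sorted[3] = Qq$rqpPQR
  sorted[4] = RQq$rqpPQ
  sorted[5] = pPQRQq$rq
  sorted[6] = q$rqpPQRQ
  sorted[7] = qpPQRQq$r
  sorted[8] = rqpPQRQq$
sorted[7] = qpPQRQq$r

Answer: qpPQRQq$r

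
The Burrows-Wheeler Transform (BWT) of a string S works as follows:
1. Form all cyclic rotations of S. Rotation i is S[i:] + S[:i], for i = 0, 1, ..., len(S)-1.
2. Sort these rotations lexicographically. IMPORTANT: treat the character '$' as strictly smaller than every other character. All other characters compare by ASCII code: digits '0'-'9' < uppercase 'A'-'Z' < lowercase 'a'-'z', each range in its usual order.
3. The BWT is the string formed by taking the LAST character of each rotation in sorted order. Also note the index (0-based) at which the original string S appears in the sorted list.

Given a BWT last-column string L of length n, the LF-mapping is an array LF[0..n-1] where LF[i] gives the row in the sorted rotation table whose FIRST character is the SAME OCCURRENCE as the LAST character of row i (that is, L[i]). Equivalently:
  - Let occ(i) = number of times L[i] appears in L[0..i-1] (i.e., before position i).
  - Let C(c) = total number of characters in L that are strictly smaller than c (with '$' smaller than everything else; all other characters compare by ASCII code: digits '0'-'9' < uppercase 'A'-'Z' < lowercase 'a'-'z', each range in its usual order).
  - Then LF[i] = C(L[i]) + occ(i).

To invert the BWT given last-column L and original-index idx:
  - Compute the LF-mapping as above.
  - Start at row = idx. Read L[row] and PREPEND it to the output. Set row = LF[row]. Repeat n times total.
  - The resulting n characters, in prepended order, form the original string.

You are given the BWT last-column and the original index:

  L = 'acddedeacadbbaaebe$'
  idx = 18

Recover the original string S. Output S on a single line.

LF mapping: 1 9 11 12 15 13 16 2 10 3 14 6 7 4 5 17 8 18 0
Walk LF starting at row 18, prepending L[row]:
  step 1: row=18, L[18]='$', prepend. Next row=LF[18]=0
  step 2: row=0, L[0]='a', prepend. Next row=LF[0]=1
  step 3: row=1, L[1]='c', prepend. Next row=LF[1]=9
  step 4: row=9, L[9]='a', prepend. Next row=LF[9]=3
  step 5: row=3, L[3]='d', prepend. Next row=LF[3]=12
  step 6: row=12, L[12]='b', prepend. Next row=LF[12]=7
  step 7: row=7, L[7]='a', prepend. Next row=LF[7]=2
  step 8: row=2, L[2]='d', prepend. Next row=LF[2]=11
  step 9: row=11, L[11]='b', prepend. Next row=LF[11]=6
  step 10: row=6, L[6]='e', prepend. Next row=LF[6]=16
  step 11: row=16, L[16]='b', prepend. Next row=LF[16]=8
  step 12: row=8, L[8]='c', prepend. Next row=LF[8]=10
  step 13: row=10, L[10]='d', prepend. Next row=LF[10]=14
  step 14: row=14, L[14]='a', prepend. Next row=LF[14]=5
  step 15: row=5, L[5]='d', prepend. Next row=LF[5]=13
  step 16: row=13, L[13]='a', prepend. Next row=LF[13]=4
  step 17: row=4, L[4]='e', prepend. Next row=LF[4]=15
  step 18: row=15, L[15]='e', prepend. Next row=LF[15]=17
  step 19: row=17, L[17]='e', prepend. Next row=LF[17]=18
Reversed output: eeeadadcbebdabdaca$

Answer: eeeadadcbebdabdaca$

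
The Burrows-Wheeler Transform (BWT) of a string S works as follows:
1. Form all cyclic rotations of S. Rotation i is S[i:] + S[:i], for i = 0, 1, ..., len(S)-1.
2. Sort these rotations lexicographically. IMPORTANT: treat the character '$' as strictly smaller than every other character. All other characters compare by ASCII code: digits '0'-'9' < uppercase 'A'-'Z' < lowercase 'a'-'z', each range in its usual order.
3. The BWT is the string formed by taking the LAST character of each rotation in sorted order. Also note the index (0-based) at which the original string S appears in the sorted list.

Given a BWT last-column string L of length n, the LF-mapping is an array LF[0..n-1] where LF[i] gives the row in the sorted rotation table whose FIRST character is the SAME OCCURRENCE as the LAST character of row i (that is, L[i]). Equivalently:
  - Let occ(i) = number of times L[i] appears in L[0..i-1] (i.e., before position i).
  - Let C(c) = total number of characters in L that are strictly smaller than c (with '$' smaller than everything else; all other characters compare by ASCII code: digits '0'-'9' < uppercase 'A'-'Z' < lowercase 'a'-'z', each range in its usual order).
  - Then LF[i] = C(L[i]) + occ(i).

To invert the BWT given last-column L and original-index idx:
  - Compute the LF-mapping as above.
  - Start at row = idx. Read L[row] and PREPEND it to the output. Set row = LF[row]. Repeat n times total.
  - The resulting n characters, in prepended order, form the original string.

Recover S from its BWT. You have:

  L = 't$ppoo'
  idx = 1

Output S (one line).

Answer: oppot$

Derivation:
LF mapping: 5 0 3 4 1 2
Walk LF starting at row 1, prepending L[row]:
  step 1: row=1, L[1]='$', prepend. Next row=LF[1]=0
  step 2: row=0, L[0]='t', prepend. Next row=LF[0]=5
  step 3: row=5, L[5]='o', prepend. Next row=LF[5]=2
  step 4: row=2, L[2]='p', prepend. Next row=LF[2]=3
  step 5: row=3, L[3]='p', prepend. Next row=LF[3]=4
  step 6: row=4, L[4]='o', prepend. Next row=LF[4]=1
Reversed output: oppot$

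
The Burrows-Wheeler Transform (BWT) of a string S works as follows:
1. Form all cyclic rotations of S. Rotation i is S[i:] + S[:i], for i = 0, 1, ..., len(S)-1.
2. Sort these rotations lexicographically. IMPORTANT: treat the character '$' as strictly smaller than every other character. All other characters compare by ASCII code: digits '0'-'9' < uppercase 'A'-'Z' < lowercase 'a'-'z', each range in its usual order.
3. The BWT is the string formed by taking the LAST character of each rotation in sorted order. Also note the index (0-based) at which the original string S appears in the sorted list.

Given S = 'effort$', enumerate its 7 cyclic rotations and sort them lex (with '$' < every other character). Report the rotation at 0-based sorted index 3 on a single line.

All 7 rotations (rotation i = S[i:]+S[:i]):
  rot[0] = effort$
  rot[1] = ffort$e
  rot[2] = fort$ef
  rot[3] = ort$eff
  rot[4] = rt$effo
  rot[5] = t$effor
  rot[6] = $effort
Sorted (with $ < everything):
  sorted[0] = $effort
  sorted[1] = effort$
  sorted[2] = ffort$e
  sorted[3] = fort$ef
  sorted[4] = ort$eff
  sorted[5] = rt$effo
  sorted[6] = t$effor
sorted[3] = fort$ef

Answer: fort$ef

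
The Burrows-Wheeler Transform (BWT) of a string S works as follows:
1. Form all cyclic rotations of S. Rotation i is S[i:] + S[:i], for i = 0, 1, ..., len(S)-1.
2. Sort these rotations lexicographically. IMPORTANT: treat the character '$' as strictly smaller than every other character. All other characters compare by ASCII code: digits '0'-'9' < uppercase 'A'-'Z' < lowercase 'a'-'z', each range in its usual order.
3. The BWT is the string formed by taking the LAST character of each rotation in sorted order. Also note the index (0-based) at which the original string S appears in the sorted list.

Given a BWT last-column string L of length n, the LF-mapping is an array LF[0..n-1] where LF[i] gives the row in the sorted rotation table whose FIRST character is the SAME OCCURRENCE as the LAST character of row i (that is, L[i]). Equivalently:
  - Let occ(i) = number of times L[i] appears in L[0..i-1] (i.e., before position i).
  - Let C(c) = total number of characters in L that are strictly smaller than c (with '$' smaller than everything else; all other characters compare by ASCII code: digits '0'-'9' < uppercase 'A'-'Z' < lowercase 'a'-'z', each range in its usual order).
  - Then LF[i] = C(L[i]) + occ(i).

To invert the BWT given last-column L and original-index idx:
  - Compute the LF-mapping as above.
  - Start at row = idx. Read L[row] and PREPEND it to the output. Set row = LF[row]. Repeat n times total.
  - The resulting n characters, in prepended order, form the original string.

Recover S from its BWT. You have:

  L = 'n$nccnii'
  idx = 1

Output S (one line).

LF mapping: 5 0 6 1 2 7 3 4
Walk LF starting at row 1, prepending L[row]:
  step 1: row=1, L[1]='$', prepend. Next row=LF[1]=0
  step 2: row=0, L[0]='n', prepend. Next row=LF[0]=5
  step 3: row=5, L[5]='n', prepend. Next row=LF[5]=7
  step 4: row=7, L[7]='i', prepend. Next row=LF[7]=4
  step 5: row=4, L[4]='c', prepend. Next row=LF[4]=2
  step 6: row=2, L[2]='n', prepend. Next row=LF[2]=6
  step 7: row=6, L[6]='i', prepend. Next row=LF[6]=3
  step 8: row=3, L[3]='c', prepend. Next row=LF[3]=1
Reversed output: cincinn$

Answer: cincinn$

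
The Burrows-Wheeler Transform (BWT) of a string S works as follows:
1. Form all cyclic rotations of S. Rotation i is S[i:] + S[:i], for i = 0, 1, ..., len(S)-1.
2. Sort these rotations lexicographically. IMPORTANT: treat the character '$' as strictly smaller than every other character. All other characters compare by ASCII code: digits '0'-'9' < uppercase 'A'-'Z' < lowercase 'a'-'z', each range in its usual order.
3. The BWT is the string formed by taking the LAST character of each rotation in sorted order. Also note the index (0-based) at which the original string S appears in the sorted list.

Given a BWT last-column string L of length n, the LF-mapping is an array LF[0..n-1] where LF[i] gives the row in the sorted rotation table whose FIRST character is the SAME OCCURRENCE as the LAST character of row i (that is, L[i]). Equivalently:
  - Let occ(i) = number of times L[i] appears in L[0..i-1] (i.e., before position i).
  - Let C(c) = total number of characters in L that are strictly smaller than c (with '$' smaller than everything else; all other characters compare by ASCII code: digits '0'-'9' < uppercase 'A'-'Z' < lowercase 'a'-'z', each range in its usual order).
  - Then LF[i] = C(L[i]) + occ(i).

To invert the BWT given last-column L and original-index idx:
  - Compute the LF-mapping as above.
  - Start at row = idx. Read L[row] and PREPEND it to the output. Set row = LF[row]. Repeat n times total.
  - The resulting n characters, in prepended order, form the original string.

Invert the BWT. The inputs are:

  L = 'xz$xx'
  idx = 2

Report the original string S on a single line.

LF mapping: 1 4 0 2 3
Walk LF starting at row 2, prepending L[row]:
  step 1: row=2, L[2]='$', prepend. Next row=LF[2]=0
  step 2: row=0, L[0]='x', prepend. Next row=LF[0]=1
  step 3: row=1, L[1]='z', prepend. Next row=LF[1]=4
  step 4: row=4, L[4]='x', prepend. Next row=LF[4]=3
  step 5: row=3, L[3]='x', prepend. Next row=LF[3]=2
Reversed output: xxzx$

Answer: xxzx$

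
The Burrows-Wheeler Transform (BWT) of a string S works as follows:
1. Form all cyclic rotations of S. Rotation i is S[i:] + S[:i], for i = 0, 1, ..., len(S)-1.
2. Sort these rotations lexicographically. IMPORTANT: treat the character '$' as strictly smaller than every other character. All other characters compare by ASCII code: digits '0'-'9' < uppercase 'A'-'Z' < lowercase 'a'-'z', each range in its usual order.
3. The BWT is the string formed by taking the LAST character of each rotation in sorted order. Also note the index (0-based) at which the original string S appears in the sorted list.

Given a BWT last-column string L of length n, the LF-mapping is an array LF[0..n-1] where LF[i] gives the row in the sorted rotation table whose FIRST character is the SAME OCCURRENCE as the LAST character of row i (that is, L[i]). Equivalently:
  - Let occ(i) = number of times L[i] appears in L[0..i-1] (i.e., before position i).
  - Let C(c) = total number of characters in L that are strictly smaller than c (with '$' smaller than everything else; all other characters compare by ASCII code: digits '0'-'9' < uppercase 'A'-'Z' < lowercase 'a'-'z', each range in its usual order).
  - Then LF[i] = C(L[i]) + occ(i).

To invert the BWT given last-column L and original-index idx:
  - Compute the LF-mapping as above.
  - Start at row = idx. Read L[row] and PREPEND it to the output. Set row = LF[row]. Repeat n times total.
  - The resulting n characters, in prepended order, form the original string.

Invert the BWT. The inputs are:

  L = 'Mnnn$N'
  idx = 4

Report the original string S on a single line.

Answer: nNnnM$

Derivation:
LF mapping: 1 3 4 5 0 2
Walk LF starting at row 4, prepending L[row]:
  step 1: row=4, L[4]='$', prepend. Next row=LF[4]=0
  step 2: row=0, L[0]='M', prepend. Next row=LF[0]=1
  step 3: row=1, L[1]='n', prepend. Next row=LF[1]=3
  step 4: row=3, L[3]='n', prepend. Next row=LF[3]=5
  step 5: row=5, L[5]='N', prepend. Next row=LF[5]=2
  step 6: row=2, L[2]='n', prepend. Next row=LF[2]=4
Reversed output: nNnnM$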